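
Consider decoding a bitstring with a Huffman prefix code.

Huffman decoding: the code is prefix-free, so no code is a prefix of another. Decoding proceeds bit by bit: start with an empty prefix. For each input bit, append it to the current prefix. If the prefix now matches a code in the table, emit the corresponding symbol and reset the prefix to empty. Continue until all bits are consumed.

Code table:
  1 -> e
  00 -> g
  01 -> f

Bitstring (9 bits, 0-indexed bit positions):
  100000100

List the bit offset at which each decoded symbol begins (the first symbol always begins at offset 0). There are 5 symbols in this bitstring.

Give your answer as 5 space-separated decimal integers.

Bit 0: prefix='1' -> emit 'e', reset
Bit 1: prefix='0' (no match yet)
Bit 2: prefix='00' -> emit 'g', reset
Bit 3: prefix='0' (no match yet)
Bit 4: prefix='00' -> emit 'g', reset
Bit 5: prefix='0' (no match yet)
Bit 6: prefix='01' -> emit 'f', reset
Bit 7: prefix='0' (no match yet)
Bit 8: prefix='00' -> emit 'g', reset

Answer: 0 1 3 5 7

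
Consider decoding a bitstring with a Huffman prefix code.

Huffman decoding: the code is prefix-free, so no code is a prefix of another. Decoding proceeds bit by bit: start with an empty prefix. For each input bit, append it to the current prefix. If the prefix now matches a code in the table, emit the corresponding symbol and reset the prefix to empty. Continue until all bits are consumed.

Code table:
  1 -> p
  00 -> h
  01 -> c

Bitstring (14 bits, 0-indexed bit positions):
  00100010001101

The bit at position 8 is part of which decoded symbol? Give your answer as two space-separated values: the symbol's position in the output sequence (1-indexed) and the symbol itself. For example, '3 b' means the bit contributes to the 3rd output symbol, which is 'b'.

Answer: 5 h

Derivation:
Bit 0: prefix='0' (no match yet)
Bit 1: prefix='00' -> emit 'h', reset
Bit 2: prefix='1' -> emit 'p', reset
Bit 3: prefix='0' (no match yet)
Bit 4: prefix='00' -> emit 'h', reset
Bit 5: prefix='0' (no match yet)
Bit 6: prefix='01' -> emit 'c', reset
Bit 7: prefix='0' (no match yet)
Bit 8: prefix='00' -> emit 'h', reset
Bit 9: prefix='0' (no match yet)
Bit 10: prefix='01' -> emit 'c', reset
Bit 11: prefix='1' -> emit 'p', reset
Bit 12: prefix='0' (no match yet)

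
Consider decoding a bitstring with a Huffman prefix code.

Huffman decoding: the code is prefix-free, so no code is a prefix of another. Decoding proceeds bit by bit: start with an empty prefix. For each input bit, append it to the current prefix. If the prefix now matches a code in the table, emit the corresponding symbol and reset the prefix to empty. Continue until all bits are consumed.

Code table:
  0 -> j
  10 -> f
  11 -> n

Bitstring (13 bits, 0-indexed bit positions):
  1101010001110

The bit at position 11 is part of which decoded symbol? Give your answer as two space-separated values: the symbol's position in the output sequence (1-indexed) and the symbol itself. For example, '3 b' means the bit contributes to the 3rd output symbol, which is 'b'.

Answer: 8 f

Derivation:
Bit 0: prefix='1' (no match yet)
Bit 1: prefix='11' -> emit 'n', reset
Bit 2: prefix='0' -> emit 'j', reset
Bit 3: prefix='1' (no match yet)
Bit 4: prefix='10' -> emit 'f', reset
Bit 5: prefix='1' (no match yet)
Bit 6: prefix='10' -> emit 'f', reset
Bit 7: prefix='0' -> emit 'j', reset
Bit 8: prefix='0' -> emit 'j', reset
Bit 9: prefix='1' (no match yet)
Bit 10: prefix='11' -> emit 'n', reset
Bit 11: prefix='1' (no match yet)
Bit 12: prefix='10' -> emit 'f', reset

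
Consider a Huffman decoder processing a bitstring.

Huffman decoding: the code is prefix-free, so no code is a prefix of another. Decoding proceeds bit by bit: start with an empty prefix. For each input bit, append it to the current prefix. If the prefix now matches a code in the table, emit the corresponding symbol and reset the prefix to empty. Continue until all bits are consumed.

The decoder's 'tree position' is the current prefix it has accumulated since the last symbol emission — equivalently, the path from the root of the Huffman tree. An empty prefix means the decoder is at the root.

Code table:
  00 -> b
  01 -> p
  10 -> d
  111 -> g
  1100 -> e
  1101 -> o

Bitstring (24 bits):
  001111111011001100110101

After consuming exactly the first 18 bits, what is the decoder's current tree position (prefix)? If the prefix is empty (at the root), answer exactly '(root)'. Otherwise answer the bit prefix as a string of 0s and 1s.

Answer: (root)

Derivation:
Bit 0: prefix='0' (no match yet)
Bit 1: prefix='00' -> emit 'b', reset
Bit 2: prefix='1' (no match yet)
Bit 3: prefix='11' (no match yet)
Bit 4: prefix='111' -> emit 'g', reset
Bit 5: prefix='1' (no match yet)
Bit 6: prefix='11' (no match yet)
Bit 7: prefix='111' -> emit 'g', reset
Bit 8: prefix='1' (no match yet)
Bit 9: prefix='10' -> emit 'd', reset
Bit 10: prefix='1' (no match yet)
Bit 11: prefix='11' (no match yet)
Bit 12: prefix='110' (no match yet)
Bit 13: prefix='1100' -> emit 'e', reset
Bit 14: prefix='1' (no match yet)
Bit 15: prefix='11' (no match yet)
Bit 16: prefix='110' (no match yet)
Bit 17: prefix='1100' -> emit 'e', reset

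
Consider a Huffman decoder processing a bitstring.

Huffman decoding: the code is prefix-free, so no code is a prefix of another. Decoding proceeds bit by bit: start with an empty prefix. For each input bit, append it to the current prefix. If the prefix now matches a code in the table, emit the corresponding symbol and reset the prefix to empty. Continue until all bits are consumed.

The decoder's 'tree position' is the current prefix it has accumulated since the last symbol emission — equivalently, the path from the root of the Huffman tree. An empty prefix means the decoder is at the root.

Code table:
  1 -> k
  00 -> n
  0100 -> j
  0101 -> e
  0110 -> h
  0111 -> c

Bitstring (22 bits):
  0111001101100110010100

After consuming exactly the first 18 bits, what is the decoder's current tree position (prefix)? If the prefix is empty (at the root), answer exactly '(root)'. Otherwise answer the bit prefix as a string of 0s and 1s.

Answer: 01

Derivation:
Bit 0: prefix='0' (no match yet)
Bit 1: prefix='01' (no match yet)
Bit 2: prefix='011' (no match yet)
Bit 3: prefix='0111' -> emit 'c', reset
Bit 4: prefix='0' (no match yet)
Bit 5: prefix='00' -> emit 'n', reset
Bit 6: prefix='1' -> emit 'k', reset
Bit 7: prefix='1' -> emit 'k', reset
Bit 8: prefix='0' (no match yet)
Bit 9: prefix='01' (no match yet)
Bit 10: prefix='011' (no match yet)
Bit 11: prefix='0110' -> emit 'h', reset
Bit 12: prefix='0' (no match yet)
Bit 13: prefix='01' (no match yet)
Bit 14: prefix='011' (no match yet)
Bit 15: prefix='0110' -> emit 'h', reset
Bit 16: prefix='0' (no match yet)
Bit 17: prefix='01' (no match yet)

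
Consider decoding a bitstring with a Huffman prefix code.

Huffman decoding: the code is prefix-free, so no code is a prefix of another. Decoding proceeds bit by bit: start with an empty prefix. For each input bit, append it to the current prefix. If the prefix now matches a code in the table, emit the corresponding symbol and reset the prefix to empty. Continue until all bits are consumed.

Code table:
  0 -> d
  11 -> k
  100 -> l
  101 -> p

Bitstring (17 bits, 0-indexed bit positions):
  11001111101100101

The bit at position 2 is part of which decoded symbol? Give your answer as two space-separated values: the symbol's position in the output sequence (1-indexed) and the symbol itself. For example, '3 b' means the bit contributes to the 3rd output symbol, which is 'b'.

Bit 0: prefix='1' (no match yet)
Bit 1: prefix='11' -> emit 'k', reset
Bit 2: prefix='0' -> emit 'd', reset
Bit 3: prefix='0' -> emit 'd', reset
Bit 4: prefix='1' (no match yet)
Bit 5: prefix='11' -> emit 'k', reset
Bit 6: prefix='1' (no match yet)

Answer: 2 d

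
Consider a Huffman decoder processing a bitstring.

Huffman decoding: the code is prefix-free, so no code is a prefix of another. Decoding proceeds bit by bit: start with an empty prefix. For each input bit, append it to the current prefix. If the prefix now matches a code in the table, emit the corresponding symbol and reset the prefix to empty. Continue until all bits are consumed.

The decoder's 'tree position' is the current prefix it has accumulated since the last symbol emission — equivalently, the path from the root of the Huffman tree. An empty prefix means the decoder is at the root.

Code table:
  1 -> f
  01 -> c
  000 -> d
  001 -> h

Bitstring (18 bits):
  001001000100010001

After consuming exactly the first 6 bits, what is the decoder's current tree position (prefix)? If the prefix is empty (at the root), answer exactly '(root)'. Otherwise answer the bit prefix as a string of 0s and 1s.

Answer: (root)

Derivation:
Bit 0: prefix='0' (no match yet)
Bit 1: prefix='00' (no match yet)
Bit 2: prefix='001' -> emit 'h', reset
Bit 3: prefix='0' (no match yet)
Bit 4: prefix='00' (no match yet)
Bit 5: prefix='001' -> emit 'h', reset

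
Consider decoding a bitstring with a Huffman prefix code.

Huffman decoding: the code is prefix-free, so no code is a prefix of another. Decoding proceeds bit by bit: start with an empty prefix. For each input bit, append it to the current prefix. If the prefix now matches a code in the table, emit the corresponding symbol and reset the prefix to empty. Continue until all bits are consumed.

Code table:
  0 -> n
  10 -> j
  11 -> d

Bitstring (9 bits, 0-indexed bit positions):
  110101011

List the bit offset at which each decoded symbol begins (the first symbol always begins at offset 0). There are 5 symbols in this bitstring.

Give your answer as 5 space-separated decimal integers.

Bit 0: prefix='1' (no match yet)
Bit 1: prefix='11' -> emit 'd', reset
Bit 2: prefix='0' -> emit 'n', reset
Bit 3: prefix='1' (no match yet)
Bit 4: prefix='10' -> emit 'j', reset
Bit 5: prefix='1' (no match yet)
Bit 6: prefix='10' -> emit 'j', reset
Bit 7: prefix='1' (no match yet)
Bit 8: prefix='11' -> emit 'd', reset

Answer: 0 2 3 5 7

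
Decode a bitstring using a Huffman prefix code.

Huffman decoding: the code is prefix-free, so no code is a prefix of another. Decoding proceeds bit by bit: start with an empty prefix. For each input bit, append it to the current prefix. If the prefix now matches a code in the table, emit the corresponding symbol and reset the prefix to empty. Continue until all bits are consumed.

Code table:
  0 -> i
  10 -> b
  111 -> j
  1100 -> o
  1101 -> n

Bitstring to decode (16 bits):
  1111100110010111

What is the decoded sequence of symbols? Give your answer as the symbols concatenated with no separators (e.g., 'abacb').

Bit 0: prefix='1' (no match yet)
Bit 1: prefix='11' (no match yet)
Bit 2: prefix='111' -> emit 'j', reset
Bit 3: prefix='1' (no match yet)
Bit 4: prefix='11' (no match yet)
Bit 5: prefix='110' (no match yet)
Bit 6: prefix='1100' -> emit 'o', reset
Bit 7: prefix='1' (no match yet)
Bit 8: prefix='11' (no match yet)
Bit 9: prefix='110' (no match yet)
Bit 10: prefix='1100' -> emit 'o', reset
Bit 11: prefix='1' (no match yet)
Bit 12: prefix='10' -> emit 'b', reset
Bit 13: prefix='1' (no match yet)
Bit 14: prefix='11' (no match yet)
Bit 15: prefix='111' -> emit 'j', reset

Answer: joobj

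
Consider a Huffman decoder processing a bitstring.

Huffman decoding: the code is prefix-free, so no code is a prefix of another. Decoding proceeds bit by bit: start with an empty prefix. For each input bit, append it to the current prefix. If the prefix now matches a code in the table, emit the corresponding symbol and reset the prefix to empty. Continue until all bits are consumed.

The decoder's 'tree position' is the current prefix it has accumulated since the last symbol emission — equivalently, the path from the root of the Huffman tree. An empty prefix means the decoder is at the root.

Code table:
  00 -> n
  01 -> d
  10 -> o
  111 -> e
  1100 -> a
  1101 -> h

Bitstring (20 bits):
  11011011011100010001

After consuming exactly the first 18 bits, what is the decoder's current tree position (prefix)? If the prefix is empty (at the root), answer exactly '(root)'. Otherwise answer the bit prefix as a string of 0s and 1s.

Answer: (root)

Derivation:
Bit 0: prefix='1' (no match yet)
Bit 1: prefix='11' (no match yet)
Bit 2: prefix='110' (no match yet)
Bit 3: prefix='1101' -> emit 'h', reset
Bit 4: prefix='1' (no match yet)
Bit 5: prefix='10' -> emit 'o', reset
Bit 6: prefix='1' (no match yet)
Bit 7: prefix='11' (no match yet)
Bit 8: prefix='110' (no match yet)
Bit 9: prefix='1101' -> emit 'h', reset
Bit 10: prefix='1' (no match yet)
Bit 11: prefix='11' (no match yet)
Bit 12: prefix='110' (no match yet)
Bit 13: prefix='1100' -> emit 'a', reset
Bit 14: prefix='0' (no match yet)
Bit 15: prefix='01' -> emit 'd', reset
Bit 16: prefix='0' (no match yet)
Bit 17: prefix='00' -> emit 'n', reset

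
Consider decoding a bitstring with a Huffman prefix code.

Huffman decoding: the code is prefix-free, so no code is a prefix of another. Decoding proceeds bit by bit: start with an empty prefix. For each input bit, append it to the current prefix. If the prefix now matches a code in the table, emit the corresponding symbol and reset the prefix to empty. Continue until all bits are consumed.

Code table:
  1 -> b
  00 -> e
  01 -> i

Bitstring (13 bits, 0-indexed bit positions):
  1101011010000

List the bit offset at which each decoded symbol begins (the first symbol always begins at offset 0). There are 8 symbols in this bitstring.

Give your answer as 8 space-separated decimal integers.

Bit 0: prefix='1' -> emit 'b', reset
Bit 1: prefix='1' -> emit 'b', reset
Bit 2: prefix='0' (no match yet)
Bit 3: prefix='01' -> emit 'i', reset
Bit 4: prefix='0' (no match yet)
Bit 5: prefix='01' -> emit 'i', reset
Bit 6: prefix='1' -> emit 'b', reset
Bit 7: prefix='0' (no match yet)
Bit 8: prefix='01' -> emit 'i', reset
Bit 9: prefix='0' (no match yet)
Bit 10: prefix='00' -> emit 'e', reset
Bit 11: prefix='0' (no match yet)
Bit 12: prefix='00' -> emit 'e', reset

Answer: 0 1 2 4 6 7 9 11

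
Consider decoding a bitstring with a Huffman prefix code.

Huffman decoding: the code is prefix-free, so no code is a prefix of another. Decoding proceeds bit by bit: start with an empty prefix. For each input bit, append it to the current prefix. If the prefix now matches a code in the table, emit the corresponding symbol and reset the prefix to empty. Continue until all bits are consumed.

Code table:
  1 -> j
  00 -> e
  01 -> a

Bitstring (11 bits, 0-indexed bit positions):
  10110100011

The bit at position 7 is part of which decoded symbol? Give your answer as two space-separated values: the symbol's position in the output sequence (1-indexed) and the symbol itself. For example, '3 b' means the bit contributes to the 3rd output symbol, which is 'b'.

Bit 0: prefix='1' -> emit 'j', reset
Bit 1: prefix='0' (no match yet)
Bit 2: prefix='01' -> emit 'a', reset
Bit 3: prefix='1' -> emit 'j', reset
Bit 4: prefix='0' (no match yet)
Bit 5: prefix='01' -> emit 'a', reset
Bit 6: prefix='0' (no match yet)
Bit 7: prefix='00' -> emit 'e', reset
Bit 8: prefix='0' (no match yet)
Bit 9: prefix='01' -> emit 'a', reset
Bit 10: prefix='1' -> emit 'j', reset

Answer: 5 e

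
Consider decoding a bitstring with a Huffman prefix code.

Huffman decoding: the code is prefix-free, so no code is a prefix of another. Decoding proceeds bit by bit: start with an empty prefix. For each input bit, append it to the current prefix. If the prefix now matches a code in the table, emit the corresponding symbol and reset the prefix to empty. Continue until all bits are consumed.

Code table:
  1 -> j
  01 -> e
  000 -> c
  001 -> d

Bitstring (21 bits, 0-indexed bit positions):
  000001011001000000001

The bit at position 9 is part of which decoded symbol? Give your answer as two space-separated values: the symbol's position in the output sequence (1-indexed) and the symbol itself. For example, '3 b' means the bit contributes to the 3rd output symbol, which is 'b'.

Bit 0: prefix='0' (no match yet)
Bit 1: prefix='00' (no match yet)
Bit 2: prefix='000' -> emit 'c', reset
Bit 3: prefix='0' (no match yet)
Bit 4: prefix='00' (no match yet)
Bit 5: prefix='001' -> emit 'd', reset
Bit 6: prefix='0' (no match yet)
Bit 7: prefix='01' -> emit 'e', reset
Bit 8: prefix='1' -> emit 'j', reset
Bit 9: prefix='0' (no match yet)
Bit 10: prefix='00' (no match yet)
Bit 11: prefix='001' -> emit 'd', reset
Bit 12: prefix='0' (no match yet)
Bit 13: prefix='00' (no match yet)

Answer: 5 d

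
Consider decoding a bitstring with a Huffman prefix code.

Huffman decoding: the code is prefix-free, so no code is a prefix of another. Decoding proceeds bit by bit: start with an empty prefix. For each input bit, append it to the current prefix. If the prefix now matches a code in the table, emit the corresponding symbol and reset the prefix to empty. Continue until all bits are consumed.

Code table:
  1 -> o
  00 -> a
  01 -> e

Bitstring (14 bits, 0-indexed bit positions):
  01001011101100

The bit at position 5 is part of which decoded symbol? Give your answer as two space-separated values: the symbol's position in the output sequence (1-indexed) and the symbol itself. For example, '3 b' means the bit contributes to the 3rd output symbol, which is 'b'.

Answer: 4 e

Derivation:
Bit 0: prefix='0' (no match yet)
Bit 1: prefix='01' -> emit 'e', reset
Bit 2: prefix='0' (no match yet)
Bit 3: prefix='00' -> emit 'a', reset
Bit 4: prefix='1' -> emit 'o', reset
Bit 5: prefix='0' (no match yet)
Bit 6: prefix='01' -> emit 'e', reset
Bit 7: prefix='1' -> emit 'o', reset
Bit 8: prefix='1' -> emit 'o', reset
Bit 9: prefix='0' (no match yet)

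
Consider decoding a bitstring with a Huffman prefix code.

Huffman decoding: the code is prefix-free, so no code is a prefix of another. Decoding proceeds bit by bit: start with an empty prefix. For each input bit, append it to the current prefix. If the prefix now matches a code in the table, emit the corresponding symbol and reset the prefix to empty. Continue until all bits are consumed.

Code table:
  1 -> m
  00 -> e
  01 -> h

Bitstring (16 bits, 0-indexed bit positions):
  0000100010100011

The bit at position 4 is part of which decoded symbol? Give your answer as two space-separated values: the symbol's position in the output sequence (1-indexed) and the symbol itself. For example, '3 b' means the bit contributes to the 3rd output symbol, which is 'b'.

Bit 0: prefix='0' (no match yet)
Bit 1: prefix='00' -> emit 'e', reset
Bit 2: prefix='0' (no match yet)
Bit 3: prefix='00' -> emit 'e', reset
Bit 4: prefix='1' -> emit 'm', reset
Bit 5: prefix='0' (no match yet)
Bit 6: prefix='00' -> emit 'e', reset
Bit 7: prefix='0' (no match yet)
Bit 8: prefix='01' -> emit 'h', reset

Answer: 3 m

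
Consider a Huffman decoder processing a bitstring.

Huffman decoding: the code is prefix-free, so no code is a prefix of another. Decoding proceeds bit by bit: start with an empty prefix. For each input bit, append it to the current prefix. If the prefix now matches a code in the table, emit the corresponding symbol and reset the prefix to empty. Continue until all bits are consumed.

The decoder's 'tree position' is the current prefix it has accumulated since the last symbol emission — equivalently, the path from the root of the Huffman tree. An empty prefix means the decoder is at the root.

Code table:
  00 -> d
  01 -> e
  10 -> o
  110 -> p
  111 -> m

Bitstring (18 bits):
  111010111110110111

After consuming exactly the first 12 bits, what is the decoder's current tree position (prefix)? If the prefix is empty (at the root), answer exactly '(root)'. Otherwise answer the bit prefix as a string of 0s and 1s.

Answer: (root)

Derivation:
Bit 0: prefix='1' (no match yet)
Bit 1: prefix='11' (no match yet)
Bit 2: prefix='111' -> emit 'm', reset
Bit 3: prefix='0' (no match yet)
Bit 4: prefix='01' -> emit 'e', reset
Bit 5: prefix='0' (no match yet)
Bit 6: prefix='01' -> emit 'e', reset
Bit 7: prefix='1' (no match yet)
Bit 8: prefix='11' (no match yet)
Bit 9: prefix='111' -> emit 'm', reset
Bit 10: prefix='1' (no match yet)
Bit 11: prefix='10' -> emit 'o', reset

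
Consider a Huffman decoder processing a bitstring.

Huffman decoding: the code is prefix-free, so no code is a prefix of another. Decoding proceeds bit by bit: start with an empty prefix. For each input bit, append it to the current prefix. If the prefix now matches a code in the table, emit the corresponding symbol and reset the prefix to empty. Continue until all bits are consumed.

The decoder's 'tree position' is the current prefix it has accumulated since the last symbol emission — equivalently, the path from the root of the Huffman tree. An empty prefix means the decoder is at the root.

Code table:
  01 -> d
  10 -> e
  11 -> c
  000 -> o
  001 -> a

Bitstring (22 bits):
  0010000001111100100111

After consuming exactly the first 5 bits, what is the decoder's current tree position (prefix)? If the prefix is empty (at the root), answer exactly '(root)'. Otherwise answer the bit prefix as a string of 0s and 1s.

Answer: 00

Derivation:
Bit 0: prefix='0' (no match yet)
Bit 1: prefix='00' (no match yet)
Bit 2: prefix='001' -> emit 'a', reset
Bit 3: prefix='0' (no match yet)
Bit 4: prefix='00' (no match yet)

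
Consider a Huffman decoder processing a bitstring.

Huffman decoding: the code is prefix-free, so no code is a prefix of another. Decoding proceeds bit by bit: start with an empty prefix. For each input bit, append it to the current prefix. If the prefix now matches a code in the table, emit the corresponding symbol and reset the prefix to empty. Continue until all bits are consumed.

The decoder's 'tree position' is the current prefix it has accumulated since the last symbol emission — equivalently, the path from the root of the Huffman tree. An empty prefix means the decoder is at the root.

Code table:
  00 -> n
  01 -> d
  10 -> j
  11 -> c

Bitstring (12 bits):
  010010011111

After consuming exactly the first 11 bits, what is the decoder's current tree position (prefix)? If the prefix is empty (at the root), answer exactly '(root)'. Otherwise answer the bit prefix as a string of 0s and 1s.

Bit 0: prefix='0' (no match yet)
Bit 1: prefix='01' -> emit 'd', reset
Bit 2: prefix='0' (no match yet)
Bit 3: prefix='00' -> emit 'n', reset
Bit 4: prefix='1' (no match yet)
Bit 5: prefix='10' -> emit 'j', reset
Bit 6: prefix='0' (no match yet)
Bit 7: prefix='01' -> emit 'd', reset
Bit 8: prefix='1' (no match yet)
Bit 9: prefix='11' -> emit 'c', reset
Bit 10: prefix='1' (no match yet)

Answer: 1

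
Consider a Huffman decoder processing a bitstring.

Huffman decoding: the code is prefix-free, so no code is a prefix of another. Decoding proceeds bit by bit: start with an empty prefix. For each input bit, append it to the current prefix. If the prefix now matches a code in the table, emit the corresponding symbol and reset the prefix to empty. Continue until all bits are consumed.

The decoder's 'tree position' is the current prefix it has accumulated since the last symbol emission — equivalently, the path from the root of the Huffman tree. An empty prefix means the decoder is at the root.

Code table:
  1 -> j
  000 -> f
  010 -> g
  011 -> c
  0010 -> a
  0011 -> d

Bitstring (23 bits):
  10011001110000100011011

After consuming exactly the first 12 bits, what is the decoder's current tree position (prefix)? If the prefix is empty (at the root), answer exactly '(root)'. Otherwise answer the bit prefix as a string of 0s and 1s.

Answer: 00

Derivation:
Bit 0: prefix='1' -> emit 'j', reset
Bit 1: prefix='0' (no match yet)
Bit 2: prefix='00' (no match yet)
Bit 3: prefix='001' (no match yet)
Bit 4: prefix='0011' -> emit 'd', reset
Bit 5: prefix='0' (no match yet)
Bit 6: prefix='00' (no match yet)
Bit 7: prefix='001' (no match yet)
Bit 8: prefix='0011' -> emit 'd', reset
Bit 9: prefix='1' -> emit 'j', reset
Bit 10: prefix='0' (no match yet)
Bit 11: prefix='00' (no match yet)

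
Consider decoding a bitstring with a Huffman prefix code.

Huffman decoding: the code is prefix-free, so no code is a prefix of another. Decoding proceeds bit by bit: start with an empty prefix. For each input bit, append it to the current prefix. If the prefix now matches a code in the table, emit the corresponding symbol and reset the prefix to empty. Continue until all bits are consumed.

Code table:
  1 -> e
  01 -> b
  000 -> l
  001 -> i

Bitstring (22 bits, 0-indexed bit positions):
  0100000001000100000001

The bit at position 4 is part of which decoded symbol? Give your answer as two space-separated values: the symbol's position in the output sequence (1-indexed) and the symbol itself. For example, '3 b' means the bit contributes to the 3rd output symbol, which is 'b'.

Bit 0: prefix='0' (no match yet)
Bit 1: prefix='01' -> emit 'b', reset
Bit 2: prefix='0' (no match yet)
Bit 3: prefix='00' (no match yet)
Bit 4: prefix='000' -> emit 'l', reset
Bit 5: prefix='0' (no match yet)
Bit 6: prefix='00' (no match yet)
Bit 7: prefix='000' -> emit 'l', reset
Bit 8: prefix='0' (no match yet)

Answer: 2 l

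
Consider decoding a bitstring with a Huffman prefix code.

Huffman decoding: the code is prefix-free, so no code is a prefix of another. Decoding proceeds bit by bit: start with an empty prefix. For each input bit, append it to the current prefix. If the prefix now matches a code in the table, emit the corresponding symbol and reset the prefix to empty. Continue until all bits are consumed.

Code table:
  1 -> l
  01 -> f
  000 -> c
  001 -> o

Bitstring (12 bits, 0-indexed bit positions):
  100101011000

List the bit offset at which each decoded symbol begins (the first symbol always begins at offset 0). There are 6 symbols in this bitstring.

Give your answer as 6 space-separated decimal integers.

Bit 0: prefix='1' -> emit 'l', reset
Bit 1: prefix='0' (no match yet)
Bit 2: prefix='00' (no match yet)
Bit 3: prefix='001' -> emit 'o', reset
Bit 4: prefix='0' (no match yet)
Bit 5: prefix='01' -> emit 'f', reset
Bit 6: prefix='0' (no match yet)
Bit 7: prefix='01' -> emit 'f', reset
Bit 8: prefix='1' -> emit 'l', reset
Bit 9: prefix='0' (no match yet)
Bit 10: prefix='00' (no match yet)
Bit 11: prefix='000' -> emit 'c', reset

Answer: 0 1 4 6 8 9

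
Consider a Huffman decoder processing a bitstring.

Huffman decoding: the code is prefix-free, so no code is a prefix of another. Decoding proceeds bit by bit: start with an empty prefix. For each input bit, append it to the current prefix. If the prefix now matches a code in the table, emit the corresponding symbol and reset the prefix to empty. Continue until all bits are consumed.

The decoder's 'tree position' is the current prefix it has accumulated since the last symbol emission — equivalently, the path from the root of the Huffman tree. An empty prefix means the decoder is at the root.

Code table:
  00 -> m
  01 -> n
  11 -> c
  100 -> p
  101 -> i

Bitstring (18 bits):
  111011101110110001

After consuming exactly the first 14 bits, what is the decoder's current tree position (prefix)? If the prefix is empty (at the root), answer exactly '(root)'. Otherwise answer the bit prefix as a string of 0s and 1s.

Answer: 1

Derivation:
Bit 0: prefix='1' (no match yet)
Bit 1: prefix='11' -> emit 'c', reset
Bit 2: prefix='1' (no match yet)
Bit 3: prefix='10' (no match yet)
Bit 4: prefix='101' -> emit 'i', reset
Bit 5: prefix='1' (no match yet)
Bit 6: prefix='11' -> emit 'c', reset
Bit 7: prefix='0' (no match yet)
Bit 8: prefix='01' -> emit 'n', reset
Bit 9: prefix='1' (no match yet)
Bit 10: prefix='11' -> emit 'c', reset
Bit 11: prefix='0' (no match yet)
Bit 12: prefix='01' -> emit 'n', reset
Bit 13: prefix='1' (no match yet)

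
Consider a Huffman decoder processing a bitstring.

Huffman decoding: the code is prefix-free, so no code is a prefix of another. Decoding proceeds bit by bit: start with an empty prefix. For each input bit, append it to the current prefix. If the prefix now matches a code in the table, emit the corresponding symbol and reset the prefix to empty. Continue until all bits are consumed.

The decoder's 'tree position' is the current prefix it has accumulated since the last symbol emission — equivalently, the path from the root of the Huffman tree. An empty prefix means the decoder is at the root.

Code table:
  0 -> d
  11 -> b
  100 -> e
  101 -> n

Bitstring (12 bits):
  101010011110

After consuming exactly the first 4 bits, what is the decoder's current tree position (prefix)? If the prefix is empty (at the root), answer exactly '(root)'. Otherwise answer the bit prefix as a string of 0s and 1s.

Answer: (root)

Derivation:
Bit 0: prefix='1' (no match yet)
Bit 1: prefix='10' (no match yet)
Bit 2: prefix='101' -> emit 'n', reset
Bit 3: prefix='0' -> emit 'd', reset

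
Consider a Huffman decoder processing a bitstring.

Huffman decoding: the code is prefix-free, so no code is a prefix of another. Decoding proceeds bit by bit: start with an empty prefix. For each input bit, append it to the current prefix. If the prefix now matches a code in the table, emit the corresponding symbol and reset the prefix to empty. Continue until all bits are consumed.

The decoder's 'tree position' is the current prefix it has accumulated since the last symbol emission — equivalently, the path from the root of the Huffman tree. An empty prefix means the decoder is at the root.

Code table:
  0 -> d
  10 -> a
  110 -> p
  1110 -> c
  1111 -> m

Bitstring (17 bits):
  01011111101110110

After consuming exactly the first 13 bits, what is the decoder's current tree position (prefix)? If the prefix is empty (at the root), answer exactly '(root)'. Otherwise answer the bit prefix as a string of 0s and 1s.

Answer: 111

Derivation:
Bit 0: prefix='0' -> emit 'd', reset
Bit 1: prefix='1' (no match yet)
Bit 2: prefix='10' -> emit 'a', reset
Bit 3: prefix='1' (no match yet)
Bit 4: prefix='11' (no match yet)
Bit 5: prefix='111' (no match yet)
Bit 6: prefix='1111' -> emit 'm', reset
Bit 7: prefix='1' (no match yet)
Bit 8: prefix='11' (no match yet)
Bit 9: prefix='110' -> emit 'p', reset
Bit 10: prefix='1' (no match yet)
Bit 11: prefix='11' (no match yet)
Bit 12: prefix='111' (no match yet)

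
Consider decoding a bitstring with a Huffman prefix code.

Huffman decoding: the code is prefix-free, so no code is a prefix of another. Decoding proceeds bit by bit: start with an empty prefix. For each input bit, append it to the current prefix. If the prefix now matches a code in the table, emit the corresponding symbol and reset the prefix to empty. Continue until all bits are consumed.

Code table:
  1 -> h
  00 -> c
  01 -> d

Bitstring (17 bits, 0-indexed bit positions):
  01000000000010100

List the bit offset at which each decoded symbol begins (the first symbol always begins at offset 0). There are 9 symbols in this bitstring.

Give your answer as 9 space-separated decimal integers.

Answer: 0 2 4 6 8 10 12 13 15

Derivation:
Bit 0: prefix='0' (no match yet)
Bit 1: prefix='01' -> emit 'd', reset
Bit 2: prefix='0' (no match yet)
Bit 3: prefix='00' -> emit 'c', reset
Bit 4: prefix='0' (no match yet)
Bit 5: prefix='00' -> emit 'c', reset
Bit 6: prefix='0' (no match yet)
Bit 7: prefix='00' -> emit 'c', reset
Bit 8: prefix='0' (no match yet)
Bit 9: prefix='00' -> emit 'c', reset
Bit 10: prefix='0' (no match yet)
Bit 11: prefix='00' -> emit 'c', reset
Bit 12: prefix='1' -> emit 'h', reset
Bit 13: prefix='0' (no match yet)
Bit 14: prefix='01' -> emit 'd', reset
Bit 15: prefix='0' (no match yet)
Bit 16: prefix='00' -> emit 'c', reset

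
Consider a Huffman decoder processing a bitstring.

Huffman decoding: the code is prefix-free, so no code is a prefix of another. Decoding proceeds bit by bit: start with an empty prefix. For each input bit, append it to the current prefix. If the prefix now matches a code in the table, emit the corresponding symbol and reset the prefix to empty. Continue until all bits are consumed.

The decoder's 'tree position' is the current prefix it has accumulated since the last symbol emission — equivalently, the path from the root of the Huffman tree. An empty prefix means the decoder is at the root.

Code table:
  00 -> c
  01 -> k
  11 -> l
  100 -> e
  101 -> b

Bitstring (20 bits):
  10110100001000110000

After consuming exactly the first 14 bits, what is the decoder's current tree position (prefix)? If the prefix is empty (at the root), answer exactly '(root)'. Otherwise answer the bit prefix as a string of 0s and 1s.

Answer: 0

Derivation:
Bit 0: prefix='1' (no match yet)
Bit 1: prefix='10' (no match yet)
Bit 2: prefix='101' -> emit 'b', reset
Bit 3: prefix='1' (no match yet)
Bit 4: prefix='10' (no match yet)
Bit 5: prefix='101' -> emit 'b', reset
Bit 6: prefix='0' (no match yet)
Bit 7: prefix='00' -> emit 'c', reset
Bit 8: prefix='0' (no match yet)
Bit 9: prefix='00' -> emit 'c', reset
Bit 10: prefix='1' (no match yet)
Bit 11: prefix='10' (no match yet)
Bit 12: prefix='100' -> emit 'e', reset
Bit 13: prefix='0' (no match yet)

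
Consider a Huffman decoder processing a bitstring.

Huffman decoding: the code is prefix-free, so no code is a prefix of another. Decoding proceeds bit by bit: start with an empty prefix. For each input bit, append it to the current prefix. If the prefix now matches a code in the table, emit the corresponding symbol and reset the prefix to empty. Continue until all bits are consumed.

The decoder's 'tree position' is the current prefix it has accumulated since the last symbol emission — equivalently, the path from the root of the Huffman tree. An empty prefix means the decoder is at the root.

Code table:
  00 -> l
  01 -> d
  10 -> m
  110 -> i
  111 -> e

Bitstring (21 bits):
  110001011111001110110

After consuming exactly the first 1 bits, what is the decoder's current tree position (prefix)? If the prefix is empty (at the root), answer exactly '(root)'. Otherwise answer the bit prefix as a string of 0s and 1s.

Bit 0: prefix='1' (no match yet)

Answer: 1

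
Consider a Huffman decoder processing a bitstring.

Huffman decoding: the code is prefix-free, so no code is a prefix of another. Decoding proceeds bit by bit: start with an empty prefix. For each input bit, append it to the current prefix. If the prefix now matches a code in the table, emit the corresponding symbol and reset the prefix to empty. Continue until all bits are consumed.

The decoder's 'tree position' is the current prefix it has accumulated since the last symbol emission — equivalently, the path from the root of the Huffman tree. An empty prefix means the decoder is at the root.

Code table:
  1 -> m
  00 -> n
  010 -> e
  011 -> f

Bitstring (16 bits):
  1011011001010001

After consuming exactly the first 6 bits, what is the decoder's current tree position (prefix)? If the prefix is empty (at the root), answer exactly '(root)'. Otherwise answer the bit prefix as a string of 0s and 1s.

Answer: 01

Derivation:
Bit 0: prefix='1' -> emit 'm', reset
Bit 1: prefix='0' (no match yet)
Bit 2: prefix='01' (no match yet)
Bit 3: prefix='011' -> emit 'f', reset
Bit 4: prefix='0' (no match yet)
Bit 5: prefix='01' (no match yet)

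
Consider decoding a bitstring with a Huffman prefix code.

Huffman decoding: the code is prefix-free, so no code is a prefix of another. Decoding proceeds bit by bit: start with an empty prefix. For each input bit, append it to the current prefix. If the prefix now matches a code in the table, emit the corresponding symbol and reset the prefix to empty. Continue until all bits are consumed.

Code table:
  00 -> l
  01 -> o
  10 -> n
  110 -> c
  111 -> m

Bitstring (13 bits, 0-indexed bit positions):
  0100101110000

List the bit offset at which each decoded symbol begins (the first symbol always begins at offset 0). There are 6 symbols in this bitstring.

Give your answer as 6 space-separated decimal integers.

Answer: 0 2 4 6 9 11

Derivation:
Bit 0: prefix='0' (no match yet)
Bit 1: prefix='01' -> emit 'o', reset
Bit 2: prefix='0' (no match yet)
Bit 3: prefix='00' -> emit 'l', reset
Bit 4: prefix='1' (no match yet)
Bit 5: prefix='10' -> emit 'n', reset
Bit 6: prefix='1' (no match yet)
Bit 7: prefix='11' (no match yet)
Bit 8: prefix='111' -> emit 'm', reset
Bit 9: prefix='0' (no match yet)
Bit 10: prefix='00' -> emit 'l', reset
Bit 11: prefix='0' (no match yet)
Bit 12: prefix='00' -> emit 'l', reset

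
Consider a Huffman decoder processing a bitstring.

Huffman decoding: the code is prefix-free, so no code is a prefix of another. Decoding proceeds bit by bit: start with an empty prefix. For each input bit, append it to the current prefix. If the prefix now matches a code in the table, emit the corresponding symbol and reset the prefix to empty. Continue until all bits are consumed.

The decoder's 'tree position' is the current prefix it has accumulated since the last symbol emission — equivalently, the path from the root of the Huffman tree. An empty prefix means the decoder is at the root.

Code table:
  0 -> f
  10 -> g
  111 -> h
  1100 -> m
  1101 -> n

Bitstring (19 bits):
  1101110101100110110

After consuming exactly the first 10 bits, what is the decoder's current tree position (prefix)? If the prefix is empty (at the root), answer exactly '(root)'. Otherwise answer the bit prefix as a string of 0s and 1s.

Bit 0: prefix='1' (no match yet)
Bit 1: prefix='11' (no match yet)
Bit 2: prefix='110' (no match yet)
Bit 3: prefix='1101' -> emit 'n', reset
Bit 4: prefix='1' (no match yet)
Bit 5: prefix='11' (no match yet)
Bit 6: prefix='110' (no match yet)
Bit 7: prefix='1101' -> emit 'n', reset
Bit 8: prefix='0' -> emit 'f', reset
Bit 9: prefix='1' (no match yet)

Answer: 1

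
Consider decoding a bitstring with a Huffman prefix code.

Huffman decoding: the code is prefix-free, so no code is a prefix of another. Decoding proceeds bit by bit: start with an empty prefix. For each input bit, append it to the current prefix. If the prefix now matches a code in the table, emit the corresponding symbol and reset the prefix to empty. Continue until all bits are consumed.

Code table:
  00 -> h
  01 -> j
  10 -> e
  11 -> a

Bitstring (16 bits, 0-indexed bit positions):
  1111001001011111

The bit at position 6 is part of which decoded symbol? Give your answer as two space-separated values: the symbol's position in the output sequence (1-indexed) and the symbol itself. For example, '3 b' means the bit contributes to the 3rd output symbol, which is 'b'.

Answer: 4 e

Derivation:
Bit 0: prefix='1' (no match yet)
Bit 1: prefix='11' -> emit 'a', reset
Bit 2: prefix='1' (no match yet)
Bit 3: prefix='11' -> emit 'a', reset
Bit 4: prefix='0' (no match yet)
Bit 5: prefix='00' -> emit 'h', reset
Bit 6: prefix='1' (no match yet)
Bit 7: prefix='10' -> emit 'e', reset
Bit 8: prefix='0' (no match yet)
Bit 9: prefix='01' -> emit 'j', reset
Bit 10: prefix='0' (no match yet)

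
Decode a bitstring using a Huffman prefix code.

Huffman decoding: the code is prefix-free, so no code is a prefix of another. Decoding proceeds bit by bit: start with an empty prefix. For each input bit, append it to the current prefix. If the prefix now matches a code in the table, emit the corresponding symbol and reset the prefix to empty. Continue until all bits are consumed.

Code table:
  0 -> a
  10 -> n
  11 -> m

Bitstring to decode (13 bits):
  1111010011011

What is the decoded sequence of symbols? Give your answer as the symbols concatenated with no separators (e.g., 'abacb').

Bit 0: prefix='1' (no match yet)
Bit 1: prefix='11' -> emit 'm', reset
Bit 2: prefix='1' (no match yet)
Bit 3: prefix='11' -> emit 'm', reset
Bit 4: prefix='0' -> emit 'a', reset
Bit 5: prefix='1' (no match yet)
Bit 6: prefix='10' -> emit 'n', reset
Bit 7: prefix='0' -> emit 'a', reset
Bit 8: prefix='1' (no match yet)
Bit 9: prefix='11' -> emit 'm', reset
Bit 10: prefix='0' -> emit 'a', reset
Bit 11: prefix='1' (no match yet)
Bit 12: prefix='11' -> emit 'm', reset

Answer: mmanamam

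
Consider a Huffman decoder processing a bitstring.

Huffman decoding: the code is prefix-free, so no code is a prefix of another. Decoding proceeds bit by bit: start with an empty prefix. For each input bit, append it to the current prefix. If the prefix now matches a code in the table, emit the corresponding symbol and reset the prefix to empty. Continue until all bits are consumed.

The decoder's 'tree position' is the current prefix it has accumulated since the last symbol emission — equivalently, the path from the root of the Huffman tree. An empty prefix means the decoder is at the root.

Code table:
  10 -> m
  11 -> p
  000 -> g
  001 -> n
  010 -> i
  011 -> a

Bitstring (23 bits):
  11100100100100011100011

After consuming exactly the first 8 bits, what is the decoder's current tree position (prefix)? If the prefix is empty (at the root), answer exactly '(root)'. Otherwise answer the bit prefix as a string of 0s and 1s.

Answer: 0

Derivation:
Bit 0: prefix='1' (no match yet)
Bit 1: prefix='11' -> emit 'p', reset
Bit 2: prefix='1' (no match yet)
Bit 3: prefix='10' -> emit 'm', reset
Bit 4: prefix='0' (no match yet)
Bit 5: prefix='01' (no match yet)
Bit 6: prefix='010' -> emit 'i', reset
Bit 7: prefix='0' (no match yet)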